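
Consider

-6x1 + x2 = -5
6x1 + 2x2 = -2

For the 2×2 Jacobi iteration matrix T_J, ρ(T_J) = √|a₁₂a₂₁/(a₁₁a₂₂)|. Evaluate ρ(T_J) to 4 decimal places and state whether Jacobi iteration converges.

0.7071

a₁₂a₂₁/(a₁₁a₂₂) = (1)·(6) / ((-6)·(2)) = -0.500000
ρ = √|-0.500000| = √0.500000 = 0.7071
ρ < 1, so Jacobi converges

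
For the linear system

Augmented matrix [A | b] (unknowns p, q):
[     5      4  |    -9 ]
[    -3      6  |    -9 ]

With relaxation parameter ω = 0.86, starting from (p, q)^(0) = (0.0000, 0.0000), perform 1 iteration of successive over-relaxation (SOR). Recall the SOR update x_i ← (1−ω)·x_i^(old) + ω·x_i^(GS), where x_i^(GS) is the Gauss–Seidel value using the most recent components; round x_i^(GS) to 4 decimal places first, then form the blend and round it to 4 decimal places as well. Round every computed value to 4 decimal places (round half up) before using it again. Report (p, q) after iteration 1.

Iteration 1:
  p: GS value = (-9 - (4)·0.0000) / (5) = -1.8000;  p ← (1−ω)·0.0000 + ω·-1.8000 = -1.5480
  q: GS value = (-9 - (-3)·-1.5480) / (6) = -2.2740;  q ← (1−ω)·0.0000 + ω·-2.2740 = -1.9556

(-1.5480, -1.9556)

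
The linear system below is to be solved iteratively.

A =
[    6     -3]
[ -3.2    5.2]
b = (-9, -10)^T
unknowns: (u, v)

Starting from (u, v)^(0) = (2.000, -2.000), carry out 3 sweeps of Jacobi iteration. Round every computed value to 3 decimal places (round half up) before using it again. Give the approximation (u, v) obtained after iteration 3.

(-3.231, -3.059)

Iteration 1:
  u = (-9 - (-3)·-2.000) / (6) = -2.500
  v = (-10 - (-3.2)·2.000) / (5.2) = -0.692
Iteration 2:
  u = (-9 - (-3)·-0.692) / (6) = -1.846
  v = (-10 - (-3.2)·-2.500) / (5.2) = -3.462
Iteration 3:
  u = (-9 - (-3)·-3.462) / (6) = -3.231
  v = (-10 - (-3.2)·-1.846) / (5.2) = -3.059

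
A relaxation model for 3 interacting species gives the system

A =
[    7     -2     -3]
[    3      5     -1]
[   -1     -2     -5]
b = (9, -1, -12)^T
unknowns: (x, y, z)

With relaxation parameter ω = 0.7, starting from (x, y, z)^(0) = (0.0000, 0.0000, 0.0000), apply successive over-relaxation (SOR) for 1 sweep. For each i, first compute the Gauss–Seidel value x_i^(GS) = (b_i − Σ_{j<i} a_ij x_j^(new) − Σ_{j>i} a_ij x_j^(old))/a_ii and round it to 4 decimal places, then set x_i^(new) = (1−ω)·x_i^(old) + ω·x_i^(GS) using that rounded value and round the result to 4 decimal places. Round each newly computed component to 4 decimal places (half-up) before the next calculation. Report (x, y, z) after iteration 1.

Iteration 1:
  x: GS value = (9 - (-2)·0.0000 - (-3)·0.0000) / (7) = 1.2857;  x ← (1−ω)·0.0000 + ω·1.2857 = 0.9000
  y: GS value = (-1 - (3)·0.9000 - (-1)·0.0000) / (5) = -0.7400;  y ← (1−ω)·0.0000 + ω·-0.7400 = -0.5180
  z: GS value = (-12 - (-1)·0.9000 - (-2)·-0.5180) / (-5) = 2.4272;  z ← (1−ω)·0.0000 + ω·2.4272 = 1.6990

(0.9000, -0.5180, 1.6990)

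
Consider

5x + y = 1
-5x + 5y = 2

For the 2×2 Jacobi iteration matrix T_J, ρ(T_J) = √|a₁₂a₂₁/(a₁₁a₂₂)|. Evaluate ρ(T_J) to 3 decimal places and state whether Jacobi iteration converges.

a₁₂a₂₁/(a₁₁a₂₂) = (1)·(-5) / ((5)·(5)) = -0.200000
ρ = √|-0.200000| = √0.200000 = 0.447
ρ < 1, so Jacobi converges

0.447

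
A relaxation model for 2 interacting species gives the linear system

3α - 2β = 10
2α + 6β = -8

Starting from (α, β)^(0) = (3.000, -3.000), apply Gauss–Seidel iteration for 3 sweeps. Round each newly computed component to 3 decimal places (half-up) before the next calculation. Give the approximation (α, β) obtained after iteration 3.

(1.967, -1.989)

Iteration 1:
  α = (10 - (-2)·-3.000) / (3) = 1.333
  β = (-8 - (2)·1.333) / (6) = -1.778
Iteration 2:
  α = (10 - (-2)·-1.778) / (3) = 2.148
  β = (-8 - (2)·2.148) / (6) = -2.049
Iteration 3:
  α = (10 - (-2)·-2.049) / (3) = 1.967
  β = (-8 - (2)·1.967) / (6) = -1.989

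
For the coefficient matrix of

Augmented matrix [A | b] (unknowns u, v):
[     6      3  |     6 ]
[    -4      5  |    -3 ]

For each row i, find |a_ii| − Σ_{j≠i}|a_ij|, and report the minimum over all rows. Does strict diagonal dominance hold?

row 1: |6| − (3) = 3
row 2: |5| − (4) = 1
minimum over rows = 1 → strictly diagonally dominant (convergence guaranteed)

1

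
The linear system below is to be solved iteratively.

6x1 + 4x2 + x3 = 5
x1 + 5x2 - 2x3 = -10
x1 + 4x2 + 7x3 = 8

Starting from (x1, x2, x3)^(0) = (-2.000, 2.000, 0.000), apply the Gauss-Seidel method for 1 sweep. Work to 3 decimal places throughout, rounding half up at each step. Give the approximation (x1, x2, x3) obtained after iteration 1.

Iteration 1:
  x1 = (5 - (4)·2.000 - (1)·0.000) / (6) = -0.500
  x2 = (-10 - (1)·-0.500 - (-2)·0.000) / (5) = -1.900
  x3 = (8 - (1)·-0.500 - (4)·-1.900) / (7) = 2.300

(-0.500, -1.900, 2.300)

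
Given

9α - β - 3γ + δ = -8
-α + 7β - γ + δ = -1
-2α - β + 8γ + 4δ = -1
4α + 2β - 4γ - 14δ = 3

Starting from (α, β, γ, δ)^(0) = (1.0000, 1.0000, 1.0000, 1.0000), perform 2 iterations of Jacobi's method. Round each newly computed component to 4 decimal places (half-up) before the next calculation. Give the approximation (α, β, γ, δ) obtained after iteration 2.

(-0.9643, -0.2477, -0.2282, -0.3016)

Iteration 1:
  α = (-8 - (-1)·1.0000 - (-3)·1.0000 - (1)·1.0000) / (9) = -0.5556
  β = (-1 - (-1)·1.0000 - (-1)·1.0000 - (1)·1.0000) / (7) = 0.0000
  γ = (-1 - (-2)·1.0000 - (-1)·1.0000 - (4)·1.0000) / (8) = -0.2500
  δ = (3 - (4)·1.0000 - (2)·1.0000 - (-4)·1.0000) / (-14) = -0.0714
Iteration 2:
  α = (-8 - (-1)·0.0000 - (-3)·-0.2500 - (1)·-0.0714) / (9) = -0.9643
  β = (-1 - (-1)·-0.5556 - (-1)·-0.2500 - (1)·-0.0714) / (7) = -0.2477
  γ = (-1 - (-2)·-0.5556 - (-1)·0.0000 - (4)·-0.0714) / (8) = -0.2282
  δ = (3 - (4)·-0.5556 - (2)·0.0000 - (-4)·-0.2500) / (-14) = -0.3016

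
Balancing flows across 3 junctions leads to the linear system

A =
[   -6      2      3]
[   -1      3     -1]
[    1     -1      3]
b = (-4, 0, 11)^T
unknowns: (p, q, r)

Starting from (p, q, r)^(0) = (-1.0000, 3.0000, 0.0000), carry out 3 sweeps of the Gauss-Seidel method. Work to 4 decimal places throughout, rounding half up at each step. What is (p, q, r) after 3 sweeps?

Iteration 1:
  p = (-4 - (2)·3.0000 - (3)·0.0000) / (-6) = 1.6667
  q = (0 - (-1)·1.6667 - (-1)·0.0000) / (3) = 0.5556
  r = (11 - (1)·1.6667 - (-1)·0.5556) / (3) = 3.2963
Iteration 2:
  p = (-4 - (2)·0.5556 - (3)·3.2963) / (-6) = 2.5000
  q = (0 - (-1)·2.5000 - (-1)·3.2963) / (3) = 1.9321
  r = (11 - (1)·2.5000 - (-1)·1.9321) / (3) = 3.4774
Iteration 3:
  p = (-4 - (2)·1.9321 - (3)·3.4774) / (-6) = 3.0494
  q = (0 - (-1)·3.0494 - (-1)·3.4774) / (3) = 2.1756
  r = (11 - (1)·3.0494 - (-1)·2.1756) / (3) = 3.3754

(3.0494, 2.1756, 3.3754)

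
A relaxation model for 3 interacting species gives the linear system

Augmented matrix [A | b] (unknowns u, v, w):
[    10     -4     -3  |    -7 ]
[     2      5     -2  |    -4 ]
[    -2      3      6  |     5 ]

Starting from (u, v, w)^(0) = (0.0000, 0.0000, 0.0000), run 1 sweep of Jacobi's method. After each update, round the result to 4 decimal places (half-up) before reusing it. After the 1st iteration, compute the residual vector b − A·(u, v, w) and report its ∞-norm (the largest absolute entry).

3.0666

Iteration 1:
  u = (-7 - (-4)·0.0000 - (-3)·0.0000) / (10) = -0.7000
  v = (-4 - (2)·0.0000 - (-2)·0.0000) / (5) = -0.8000
  w = (5 - (-2)·0.0000 - (3)·0.0000) / (6) = 0.8333
Residual b − A·x = (-0.7001, 3.0666, 1.0002); ∞-norm = 3.0666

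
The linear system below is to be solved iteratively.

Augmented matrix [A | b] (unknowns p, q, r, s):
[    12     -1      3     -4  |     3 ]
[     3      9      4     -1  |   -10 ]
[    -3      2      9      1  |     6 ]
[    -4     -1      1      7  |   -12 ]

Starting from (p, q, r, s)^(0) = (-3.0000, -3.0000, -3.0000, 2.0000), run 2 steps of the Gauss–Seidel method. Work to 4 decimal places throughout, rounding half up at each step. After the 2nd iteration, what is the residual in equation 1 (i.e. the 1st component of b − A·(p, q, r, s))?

Iteration 1:
  p = (3 - (-1)·-3.0000 - (3)·-3.0000 - (-4)·2.0000) / (12) = 1.4167
  q = (-10 - (3)·1.4167 - (4)·-3.0000 - (-1)·2.0000) / (9) = -0.0278
  r = (6 - (-3)·1.4167 - (2)·-0.0278 - (1)·2.0000) / (9) = 0.9229
  s = (-12 - (-4)·1.4167 - (-1)·-0.0278 - (1)·0.9229) / (7) = -1.0406
Iteration 2:
  p = (3 - (-1)·-0.0278 - (3)·0.9229 - (-4)·-1.0406) / (12) = -0.3299
  q = (-10 - (3)·-0.3299 - (4)·0.9229 - (-1)·-1.0406) / (9) = -1.5269
  r = (6 - (-3)·-0.3299 - (2)·-1.5269 - (1)·-1.0406) / (9) = 1.0116
  s = (-12 - (-4)·-0.3299 - (-1)·-1.5269 - (1)·1.0116) / (7) = -2.2654
Residual b − A·x = (-6.6645, -1.5800, 1.2251, -0.0003)

-6.6645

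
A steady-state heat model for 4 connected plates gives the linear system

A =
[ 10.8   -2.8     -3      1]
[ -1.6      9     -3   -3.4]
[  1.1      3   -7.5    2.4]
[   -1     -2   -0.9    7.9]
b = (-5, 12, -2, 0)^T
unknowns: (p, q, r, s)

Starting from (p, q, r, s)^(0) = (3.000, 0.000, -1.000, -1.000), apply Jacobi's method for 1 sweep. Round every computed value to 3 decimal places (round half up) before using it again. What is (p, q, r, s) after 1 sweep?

(-0.648, 1.156, 0.387, 0.266)

Iteration 1:
  p = (-5 - (-2.8)·0.000 - (-3)·-1.000 - (1)·-1.000) / (10.8) = -0.648
  q = (12 - (-1.6)·3.000 - (-3)·-1.000 - (-3.4)·-1.000) / (9) = 1.156
  r = (-2 - (1.1)·3.000 - (3)·0.000 - (2.4)·-1.000) / (-7.5) = 0.387
  s = (0 - (-1)·3.000 - (-2)·0.000 - (-0.9)·-1.000) / (7.9) = 0.266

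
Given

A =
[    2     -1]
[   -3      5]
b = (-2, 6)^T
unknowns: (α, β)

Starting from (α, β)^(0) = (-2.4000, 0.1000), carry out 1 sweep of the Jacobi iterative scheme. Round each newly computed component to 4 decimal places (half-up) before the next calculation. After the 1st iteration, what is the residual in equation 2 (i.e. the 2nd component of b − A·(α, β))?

4.3500

Iteration 1:
  α = (-2 - (-1)·0.1000) / (2) = -0.9500
  β = (6 - (-3)·-2.4000) / (5) = -0.2400
Residual b − A·x = (-0.3400, 4.3500)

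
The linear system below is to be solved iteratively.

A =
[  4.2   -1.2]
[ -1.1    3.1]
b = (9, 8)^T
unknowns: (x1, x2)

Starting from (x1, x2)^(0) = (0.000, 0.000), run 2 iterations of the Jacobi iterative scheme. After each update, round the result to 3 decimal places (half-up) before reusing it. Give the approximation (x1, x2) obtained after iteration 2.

(2.880, 3.341)

Iteration 1:
  x1 = (9 - (-1.2)·0.000) / (4.2) = 2.143
  x2 = (8 - (-1.1)·0.000) / (3.1) = 2.581
Iteration 2:
  x1 = (9 - (-1.2)·2.581) / (4.2) = 2.880
  x2 = (8 - (-1.1)·2.143) / (3.1) = 3.341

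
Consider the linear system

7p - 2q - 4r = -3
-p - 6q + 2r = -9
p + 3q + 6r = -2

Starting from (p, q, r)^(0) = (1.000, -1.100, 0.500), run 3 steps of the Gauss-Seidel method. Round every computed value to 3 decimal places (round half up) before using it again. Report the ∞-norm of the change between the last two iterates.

0.092

Iteration 1:
  p = (-3 - (-2)·-1.100 - (-4)·0.500) / (7) = -0.457
  q = (-9 - (-1)·-0.457 - (2)·0.500) / (-6) = 1.743
  r = (-2 - (1)·-0.457 - (3)·1.743) / (6) = -1.129
Iteration 2:
  p = (-3 - (-2)·1.743 - (-4)·-1.129) / (7) = -0.576
  q = (-9 - (-1)·-0.576 - (2)·-1.129) / (-6) = 1.220
  r = (-2 - (1)·-0.576 - (3)·1.220) / (6) = -0.847
Iteration 3:
  p = (-3 - (-2)·1.220 - (-4)·-0.847) / (7) = -0.564
  q = (-9 - (-1)·-0.564 - (2)·-0.847) / (-6) = 1.312
  r = (-2 - (1)·-0.564 - (3)·1.312) / (6) = -0.895
Change: (0.012, 0.092, -0.048) → max |·| = 0.092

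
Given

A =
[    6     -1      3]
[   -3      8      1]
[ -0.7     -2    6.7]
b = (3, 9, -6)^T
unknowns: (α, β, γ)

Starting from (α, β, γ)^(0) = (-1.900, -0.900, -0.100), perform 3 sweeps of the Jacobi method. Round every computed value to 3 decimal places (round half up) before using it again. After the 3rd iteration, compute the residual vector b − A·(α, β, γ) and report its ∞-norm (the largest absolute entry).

Iteration 1:
  α = (3 - (-1)·-0.900 - (3)·-0.100) / (6) = 0.400
  β = (9 - (-3)·-1.900 - (1)·-0.100) / (8) = 0.425
  γ = (-6 - (-0.7)·-1.900 - (-2)·-0.900) / (6.7) = -1.363
Iteration 2:
  α = (3 - (-1)·0.425 - (3)·-1.363) / (6) = 1.252
  β = (9 - (-3)·0.400 - (1)·-1.363) / (8) = 1.445
  γ = (-6 - (-0.7)·0.400 - (-2)·0.425) / (6.7) = -0.727
Iteration 3:
  α = (3 - (-1)·1.445 - (3)·-0.727) / (6) = 1.104
  β = (9 - (-3)·1.252 - (1)·-0.727) / (8) = 1.685
  γ = (-6 - (-0.7)·1.252 - (-2)·1.445) / (6.7) = -0.333
Residual b − A·x = (-0.940, -0.835, 0.374); ∞-norm = 0.940

0.940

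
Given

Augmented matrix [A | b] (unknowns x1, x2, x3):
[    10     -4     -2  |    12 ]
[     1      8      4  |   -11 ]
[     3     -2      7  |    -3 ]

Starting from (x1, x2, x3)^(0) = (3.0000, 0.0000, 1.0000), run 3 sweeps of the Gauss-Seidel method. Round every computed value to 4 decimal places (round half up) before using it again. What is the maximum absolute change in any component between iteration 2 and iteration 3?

0.7894

Iteration 1:
  x1 = (12 - (-4)·0.0000 - (-2)·1.0000) / (10) = 1.4000
  x2 = (-11 - (1)·1.4000 - (4)·1.0000) / (8) = -2.0500
  x3 = (-3 - (3)·1.4000 - (-2)·-2.0500) / (7) = -1.6143
Iteration 2:
  x1 = (12 - (-4)·-2.0500 - (-2)·-1.6143) / (10) = 0.0571
  x2 = (-11 - (1)·0.0571 - (4)·-1.6143) / (8) = -0.5750
  x3 = (-3 - (3)·0.0571 - (-2)·-0.5750) / (7) = -0.6173
Iteration 3:
  x1 = (12 - (-4)·-0.5750 - (-2)·-0.6173) / (10) = 0.8465
  x2 = (-11 - (1)·0.8465 - (4)·-0.6173) / (8) = -1.1722
  x3 = (-3 - (3)·0.8465 - (-2)·-1.1722) / (7) = -1.1263
Change: (0.7894, -0.5972, -0.5090) → max |·| = 0.7894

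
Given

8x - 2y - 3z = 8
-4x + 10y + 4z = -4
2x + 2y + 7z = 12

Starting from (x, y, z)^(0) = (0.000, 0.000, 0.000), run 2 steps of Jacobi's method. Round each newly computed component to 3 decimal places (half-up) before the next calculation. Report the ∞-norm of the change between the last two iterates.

0.543

Iteration 1:
  x = (8 - (-2)·0.000 - (-3)·0.000) / (8) = 1.000
  y = (-4 - (-4)·0.000 - (4)·0.000) / (10) = -0.400
  z = (12 - (2)·0.000 - (2)·0.000) / (7) = 1.714
Iteration 2:
  x = (8 - (-2)·-0.400 - (-3)·1.714) / (8) = 1.543
  y = (-4 - (-4)·1.000 - (4)·1.714) / (10) = -0.686
  z = (12 - (2)·1.000 - (2)·-0.400) / (7) = 1.543
Change: (0.543, -0.286, -0.171) → max |·| = 0.543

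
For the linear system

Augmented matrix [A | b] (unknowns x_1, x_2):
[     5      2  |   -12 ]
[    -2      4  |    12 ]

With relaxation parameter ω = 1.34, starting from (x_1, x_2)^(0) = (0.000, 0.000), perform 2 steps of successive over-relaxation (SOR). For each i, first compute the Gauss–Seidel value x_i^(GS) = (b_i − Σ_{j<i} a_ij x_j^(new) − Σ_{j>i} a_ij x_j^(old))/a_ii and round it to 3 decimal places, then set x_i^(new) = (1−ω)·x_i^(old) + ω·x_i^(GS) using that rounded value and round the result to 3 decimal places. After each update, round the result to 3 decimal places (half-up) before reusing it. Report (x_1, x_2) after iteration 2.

Iteration 1:
  x_1: GS value = (-12 - (2)·0.000) / (5) = -2.400;  x_1 ← (1−ω)·0.000 + ω·-2.400 = -3.216
  x_2: GS value = (12 - (-2)·-3.216) / (4) = 1.392;  x_2 ← (1−ω)·0.000 + ω·1.392 = 1.865
Iteration 2:
  x_1: GS value = (-12 - (2)·1.865) / (5) = -3.146;  x_1 ← (1−ω)·-3.216 + ω·-3.146 = -3.122
  x_2: GS value = (12 - (-2)·-3.122) / (4) = 1.439;  x_2 ← (1−ω)·1.865 + ω·1.439 = 1.294

(-3.122, 1.294)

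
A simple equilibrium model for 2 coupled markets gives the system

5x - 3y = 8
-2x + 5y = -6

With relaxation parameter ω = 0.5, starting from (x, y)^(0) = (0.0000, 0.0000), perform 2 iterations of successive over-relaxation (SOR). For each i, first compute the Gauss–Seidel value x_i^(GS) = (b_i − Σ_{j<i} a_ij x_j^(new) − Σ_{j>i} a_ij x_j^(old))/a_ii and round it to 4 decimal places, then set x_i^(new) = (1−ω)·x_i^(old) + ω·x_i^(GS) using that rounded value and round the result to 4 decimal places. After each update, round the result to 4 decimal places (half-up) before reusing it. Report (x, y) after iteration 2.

(1.0680, -0.6064)

Iteration 1:
  x: GS value = (8 - (-3)·0.0000) / (5) = 1.6000;  x ← (1−ω)·0.0000 + ω·1.6000 = 0.8000
  y: GS value = (-6 - (-2)·0.8000) / (5) = -0.8800;  y ← (1−ω)·0.0000 + ω·-0.8800 = -0.4400
Iteration 2:
  x: GS value = (8 - (-3)·-0.4400) / (5) = 1.3360;  x ← (1−ω)·0.8000 + ω·1.3360 = 1.0680
  y: GS value = (-6 - (-2)·1.0680) / (5) = -0.7728;  y ← (1−ω)·-0.4400 + ω·-0.7728 = -0.6064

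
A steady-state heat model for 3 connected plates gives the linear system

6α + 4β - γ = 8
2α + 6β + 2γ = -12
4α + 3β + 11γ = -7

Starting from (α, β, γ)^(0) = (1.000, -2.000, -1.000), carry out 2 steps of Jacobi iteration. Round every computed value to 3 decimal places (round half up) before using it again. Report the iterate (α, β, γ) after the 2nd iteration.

Iteration 1:
  α = (8 - (4)·-2.000 - (-1)·-1.000) / (6) = 2.500
  β = (-12 - (2)·1.000 - (2)·-1.000) / (6) = -2.000
  γ = (-7 - (4)·1.000 - (3)·-2.000) / (11) = -0.455
Iteration 2:
  α = (8 - (4)·-2.000 - (-1)·-0.455) / (6) = 2.591
  β = (-12 - (2)·2.500 - (2)·-0.455) / (6) = -2.682
  γ = (-7 - (4)·2.500 - (3)·-2.000) / (11) = -1.000

(2.591, -2.682, -1.000)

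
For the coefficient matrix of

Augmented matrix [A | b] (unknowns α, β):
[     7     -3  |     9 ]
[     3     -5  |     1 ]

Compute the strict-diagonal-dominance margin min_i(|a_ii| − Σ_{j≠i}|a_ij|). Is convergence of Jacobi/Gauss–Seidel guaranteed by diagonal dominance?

2

row 1: |7| − (3) = 4
row 2: |-5| − (3) = 2
minimum over rows = 2 → strictly diagonally dominant (convergence guaranteed)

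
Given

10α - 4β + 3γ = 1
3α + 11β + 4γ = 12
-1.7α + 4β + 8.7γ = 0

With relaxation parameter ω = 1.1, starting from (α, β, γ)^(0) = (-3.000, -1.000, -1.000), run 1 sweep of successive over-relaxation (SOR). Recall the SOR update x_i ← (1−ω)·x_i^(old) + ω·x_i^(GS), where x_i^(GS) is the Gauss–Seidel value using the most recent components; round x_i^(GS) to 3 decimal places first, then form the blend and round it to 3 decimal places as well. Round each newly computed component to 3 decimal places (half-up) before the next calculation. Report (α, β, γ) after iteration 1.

Iteration 1:
  α: GS value = (1 - (-4)·-1.000 - (3)·-1.000) / (10) = 0.000;  α ← (1−ω)·-3.000 + ω·0.000 = 0.300
  β: GS value = (12 - (3)·0.300 - (4)·-1.000) / (11) = 1.373;  β ← (1−ω)·-1.000 + ω·1.373 = 1.610
  γ: GS value = (0 - (-1.7)·0.300 - (4)·1.610) / (8.7) = -0.682;  γ ← (1−ω)·-1.000 + ω·-0.682 = -0.650

(0.300, 1.610, -0.650)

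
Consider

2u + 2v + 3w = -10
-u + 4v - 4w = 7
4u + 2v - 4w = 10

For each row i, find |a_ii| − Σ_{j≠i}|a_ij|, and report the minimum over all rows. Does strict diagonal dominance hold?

-3

row 1: |2| − (2+3) = -3
row 2: |4| − (1+4) = -1
row 3: |-4| − (4+2) = -2
minimum over rows = -3 → not strictly diagonally dominant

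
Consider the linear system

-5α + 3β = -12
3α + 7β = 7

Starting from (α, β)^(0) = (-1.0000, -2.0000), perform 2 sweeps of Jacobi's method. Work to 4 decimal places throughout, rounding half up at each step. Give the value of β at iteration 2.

Iteration 1:
  α = (-12 - (3)·-2.0000) / (-5) = 1.2000
  β = (7 - (3)·-1.0000) / (7) = 1.4286
Iteration 2:
  α = (-12 - (3)·1.4286) / (-5) = 3.2572
  β = (7 - (3)·1.2000) / (7) = 0.4857

0.4857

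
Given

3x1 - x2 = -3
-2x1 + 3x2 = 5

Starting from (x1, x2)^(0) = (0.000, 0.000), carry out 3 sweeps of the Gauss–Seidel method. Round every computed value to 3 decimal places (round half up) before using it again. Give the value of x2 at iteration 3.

Iteration 1:
  x1 = (-3 - (-1)·0.000) / (3) = -1.000
  x2 = (5 - (-2)·-1.000) / (3) = 1.000
Iteration 2:
  x1 = (-3 - (-1)·1.000) / (3) = -0.667
  x2 = (5 - (-2)·-0.667) / (3) = 1.222
Iteration 3:
  x1 = (-3 - (-1)·1.222) / (3) = -0.593
  x2 = (5 - (-2)·-0.593) / (3) = 1.271

1.271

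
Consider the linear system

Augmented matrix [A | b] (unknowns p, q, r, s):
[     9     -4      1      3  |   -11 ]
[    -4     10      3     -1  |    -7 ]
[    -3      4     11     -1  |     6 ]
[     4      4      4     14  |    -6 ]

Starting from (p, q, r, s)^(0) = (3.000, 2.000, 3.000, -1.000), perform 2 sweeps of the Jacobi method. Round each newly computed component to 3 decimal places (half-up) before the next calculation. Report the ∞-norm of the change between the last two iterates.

2.368

Iteration 1:
  p = (-11 - (-4)·2.000 - (1)·3.000 - (3)·-1.000) / (9) = -0.333
  q = (-7 - (-4)·3.000 - (3)·3.000 - (-1)·-1.000) / (10) = -0.500
  r = (6 - (-3)·3.000 - (4)·2.000 - (-1)·-1.000) / (11) = 0.545
  s = (-6 - (4)·3.000 - (4)·2.000 - (4)·3.000) / (14) = -2.714
Iteration 2:
  p = (-11 - (-4)·-0.500 - (1)·0.545 - (3)·-2.714) / (9) = -0.600
  q = (-7 - (-4)·-0.333 - (3)·0.545 - (-1)·-2.714) / (10) = -1.268
  r = (6 - (-3)·-0.333 - (4)·-0.500 - (-1)·-2.714) / (11) = 0.390
  s = (-6 - (4)·-0.333 - (4)·-0.500 - (4)·0.545) / (14) = -0.346
Change: (-0.267, -0.768, -0.155, 2.368) → max |·| = 2.368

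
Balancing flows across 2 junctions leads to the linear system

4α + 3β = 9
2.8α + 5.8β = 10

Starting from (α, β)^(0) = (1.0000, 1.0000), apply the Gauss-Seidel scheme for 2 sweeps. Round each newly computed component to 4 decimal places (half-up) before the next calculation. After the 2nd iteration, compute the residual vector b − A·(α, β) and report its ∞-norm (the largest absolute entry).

0.0000

Iteration 1:
  α = (9 - (3)·1.0000) / (4) = 1.5000
  β = (10 - (2.8)·1.5000) / (5.8) = 1.0000
Iteration 2:
  α = (9 - (3)·1.0000) / (4) = 1.5000
  β = (10 - (2.8)·1.5000) / (5.8) = 1.0000
Residual b − A·x = (0.0000, 0.0000); ∞-norm = 0.0000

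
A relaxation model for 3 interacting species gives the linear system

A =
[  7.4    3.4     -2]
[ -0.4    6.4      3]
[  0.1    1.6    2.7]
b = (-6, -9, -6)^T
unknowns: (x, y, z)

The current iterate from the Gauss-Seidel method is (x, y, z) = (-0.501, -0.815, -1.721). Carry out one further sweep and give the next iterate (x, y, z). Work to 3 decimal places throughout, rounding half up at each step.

One sweep:
  x = (-6 - (3.4)·-0.815 - (-2)·-1.721) / (7.4) = -0.901
  y = (-9 - (-0.4)·-0.901 - (3)·-1.721) / (6.4) = -0.656
  z = (-6 - (0.1)·-0.901 - (1.6)·-0.656) / (2.7) = -1.800

(-0.901, -0.656, -1.800)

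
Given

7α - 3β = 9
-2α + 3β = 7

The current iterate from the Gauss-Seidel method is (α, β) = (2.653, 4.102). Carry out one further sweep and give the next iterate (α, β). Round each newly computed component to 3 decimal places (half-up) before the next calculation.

One sweep:
  α = (9 - (-3)·4.102) / (7) = 3.044
  β = (7 - (-2)·3.044) / (3) = 4.363

(3.044, 4.363)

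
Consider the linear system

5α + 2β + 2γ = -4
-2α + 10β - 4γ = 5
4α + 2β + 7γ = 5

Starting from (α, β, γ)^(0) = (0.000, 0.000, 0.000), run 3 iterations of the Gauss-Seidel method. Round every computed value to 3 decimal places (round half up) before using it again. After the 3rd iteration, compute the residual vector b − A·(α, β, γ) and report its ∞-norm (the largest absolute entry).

Iteration 1:
  α = (-4 - (2)·0.000 - (2)·0.000) / (5) = -0.800
  β = (5 - (-2)·-0.800 - (-4)·0.000) / (10) = 0.340
  γ = (5 - (4)·-0.800 - (2)·0.340) / (7) = 1.074
Iteration 2:
  α = (-4 - (2)·0.340 - (2)·1.074) / (5) = -1.366
  β = (5 - (-2)·-1.366 - (-4)·1.074) / (10) = 0.656
  γ = (5 - (4)·-1.366 - (2)·0.656) / (7) = 1.307
Iteration 3:
  α = (-4 - (2)·0.656 - (2)·1.307) / (5) = -1.585
  β = (5 - (-2)·-1.585 - (-4)·1.307) / (10) = 0.706
  γ = (5 - (4)·-1.585 - (2)·0.706) / (7) = 1.418
Residual b − A·x = (-0.323, 0.442, 0.002); ∞-norm = 0.442

0.442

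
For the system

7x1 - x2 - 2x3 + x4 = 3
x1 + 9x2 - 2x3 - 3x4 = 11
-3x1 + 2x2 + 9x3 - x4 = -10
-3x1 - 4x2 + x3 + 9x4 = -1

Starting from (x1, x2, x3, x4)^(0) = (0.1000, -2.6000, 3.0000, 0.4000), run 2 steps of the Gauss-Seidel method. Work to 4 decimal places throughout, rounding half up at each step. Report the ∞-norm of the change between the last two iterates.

Iteration 1:
  x1 = (3 - (-1)·-2.6000 - (-2)·3.0000 - (1)·0.4000) / (7) = 0.8571
  x2 = (11 - (1)·0.8571 - (-2)·3.0000 - (-3)·0.4000) / (9) = 1.9270
  x3 = (-10 - (-3)·0.8571 - (2)·1.9270 - (-1)·0.4000) / (9) = -1.2092
  x4 = (-1 - (-3)·0.8571 - (-4)·1.9270 - (1)·-1.2092) / (9) = 1.1654
Iteration 2:
  x1 = (3 - (-1)·1.9270 - (-2)·-1.2092 - (1)·1.1654) / (7) = 0.1919
  x2 = (11 - (1)·0.1919 - (-2)·-1.2092 - (-3)·1.1654) / (9) = 1.3207
  x3 = (-10 - (-3)·0.1919 - (2)·1.3207 - (-1)·1.1654) / (9) = -1.2111
  x4 = (-1 - (-3)·0.1919 - (-4)·1.3207 - (1)·-1.2111) / (9) = 0.6744
Change: (-0.6652, -0.6063, -0.0019, -0.4910) → max |·| = 0.6652

0.6652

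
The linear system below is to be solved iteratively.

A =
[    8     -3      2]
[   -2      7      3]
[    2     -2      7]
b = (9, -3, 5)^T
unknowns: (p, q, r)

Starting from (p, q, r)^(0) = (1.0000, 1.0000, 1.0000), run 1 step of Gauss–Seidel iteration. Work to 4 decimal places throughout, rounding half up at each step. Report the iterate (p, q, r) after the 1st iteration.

(1.2500, -0.5000, 0.2143)

Iteration 1:
  p = (9 - (-3)·1.0000 - (2)·1.0000) / (8) = 1.2500
  q = (-3 - (-2)·1.2500 - (3)·1.0000) / (7) = -0.5000
  r = (5 - (2)·1.2500 - (-2)·-0.5000) / (7) = 0.2143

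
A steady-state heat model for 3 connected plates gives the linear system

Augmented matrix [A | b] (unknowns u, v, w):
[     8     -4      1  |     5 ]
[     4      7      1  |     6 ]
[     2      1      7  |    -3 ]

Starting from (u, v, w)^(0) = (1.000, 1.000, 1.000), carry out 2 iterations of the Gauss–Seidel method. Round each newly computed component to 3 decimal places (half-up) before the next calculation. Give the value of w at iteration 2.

-0.727

Iteration 1:
  u = (5 - (-4)·1.000 - (1)·1.000) / (8) = 1.000
  v = (6 - (4)·1.000 - (1)·1.000) / (7) = 0.143
  w = (-3 - (2)·1.000 - (1)·0.143) / (7) = -0.735
Iteration 2:
  u = (5 - (-4)·0.143 - (1)·-0.735) / (8) = 0.788
  v = (6 - (4)·0.788 - (1)·-0.735) / (7) = 0.512
  w = (-3 - (2)·0.788 - (1)·0.512) / (7) = -0.727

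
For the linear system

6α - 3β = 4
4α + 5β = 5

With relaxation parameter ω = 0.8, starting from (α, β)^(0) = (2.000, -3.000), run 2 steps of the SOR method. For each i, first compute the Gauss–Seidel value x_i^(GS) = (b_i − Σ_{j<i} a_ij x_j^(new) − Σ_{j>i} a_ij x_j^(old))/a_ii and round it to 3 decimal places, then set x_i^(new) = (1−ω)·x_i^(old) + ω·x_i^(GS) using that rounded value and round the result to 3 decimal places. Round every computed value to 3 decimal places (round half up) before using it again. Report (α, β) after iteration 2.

(0.628, 0.472)

Iteration 1:
  α: GS value = (4 - (-3)·-3.000) / (6) = -0.833;  α ← (1−ω)·2.000 + ω·-0.833 = -0.266
  β: GS value = (5 - (4)·-0.266) / (5) = 1.213;  β ← (1−ω)·-3.000 + ω·1.213 = 0.370
Iteration 2:
  α: GS value = (4 - (-3)·0.370) / (6) = 0.852;  α ← (1−ω)·-0.266 + ω·0.852 = 0.628
  β: GS value = (5 - (4)·0.628) / (5) = 0.498;  β ← (1−ω)·0.370 + ω·0.498 = 0.472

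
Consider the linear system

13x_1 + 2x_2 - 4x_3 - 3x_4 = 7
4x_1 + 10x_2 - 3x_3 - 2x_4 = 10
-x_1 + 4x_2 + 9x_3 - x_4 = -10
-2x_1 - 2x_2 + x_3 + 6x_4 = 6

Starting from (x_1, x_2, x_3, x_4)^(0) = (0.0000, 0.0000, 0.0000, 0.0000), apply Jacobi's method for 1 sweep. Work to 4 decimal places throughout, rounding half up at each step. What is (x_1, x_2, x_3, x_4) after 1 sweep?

(0.5385, 1.0000, -1.1111, 1.0000)

Iteration 1:
  x_1 = (7 - (2)·0.0000 - (-4)·0.0000 - (-3)·0.0000) / (13) = 0.5385
  x_2 = (10 - (4)·0.0000 - (-3)·0.0000 - (-2)·0.0000) / (10) = 1.0000
  x_3 = (-10 - (-1)·0.0000 - (4)·0.0000 - (-1)·0.0000) / (9) = -1.1111
  x_4 = (6 - (-2)·0.0000 - (-2)·0.0000 - (1)·0.0000) / (6) = 1.0000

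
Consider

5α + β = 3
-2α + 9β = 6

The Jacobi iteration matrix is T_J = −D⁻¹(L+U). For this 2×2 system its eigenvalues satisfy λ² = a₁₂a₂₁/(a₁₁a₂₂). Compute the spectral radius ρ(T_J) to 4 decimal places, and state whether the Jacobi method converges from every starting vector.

a₁₂a₂₁/(a₁₁a₂₂) = (1)·(-2) / ((5)·(9)) = -0.044444
ρ = √|-0.044444| = √0.044444 = 0.2108
ρ < 1, so Jacobi converges

0.2108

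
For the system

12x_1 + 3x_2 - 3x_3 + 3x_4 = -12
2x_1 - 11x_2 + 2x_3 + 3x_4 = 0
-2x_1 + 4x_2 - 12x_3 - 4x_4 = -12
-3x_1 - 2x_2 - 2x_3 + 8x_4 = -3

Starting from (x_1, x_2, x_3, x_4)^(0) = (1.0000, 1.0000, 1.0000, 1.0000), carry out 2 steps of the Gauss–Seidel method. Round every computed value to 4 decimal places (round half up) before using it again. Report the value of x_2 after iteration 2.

-0.1009

Iteration 1:
  x_1 = (-12 - (3)·1.0000 - (-3)·1.0000 - (3)·1.0000) / (12) = -1.2500
  x_2 = (0 - (2)·-1.2500 - (2)·1.0000 - (3)·1.0000) / (-11) = 0.2273
  x_3 = (-12 - (-2)·-1.2500 - (4)·0.2273 - (-4)·1.0000) / (-12) = 0.9508
  x_4 = (-3 - (-3)·-1.2500 - (-2)·0.2273 - (-2)·0.9508) / (8) = -0.5492
Iteration 2:
  x_1 = (-12 - (3)·0.2273 - (-3)·0.9508 - (3)·-0.5492) / (12) = -0.6818
  x_2 = (0 - (2)·-0.6818 - (2)·0.9508 - (3)·-0.5492) / (-11) = -0.1009
  x_3 = (-12 - (-2)·-0.6818 - (4)·-0.1009 - (-4)·-0.5492) / (-12) = 1.2631
  x_4 = (-3 - (-3)·-0.6818 - (-2)·-0.1009 - (-2)·1.2631) / (8) = -0.3401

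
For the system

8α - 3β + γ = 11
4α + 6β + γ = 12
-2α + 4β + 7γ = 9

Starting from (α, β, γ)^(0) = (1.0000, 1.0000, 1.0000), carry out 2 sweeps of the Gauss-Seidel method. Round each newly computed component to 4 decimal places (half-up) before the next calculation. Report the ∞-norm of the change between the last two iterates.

Iteration 1:
  α = (11 - (-3)·1.0000 - (1)·1.0000) / (8) = 1.6250
  β = (12 - (4)·1.6250 - (1)·1.0000) / (6) = 0.7500
  γ = (9 - (-2)·1.6250 - (4)·0.7500) / (7) = 1.3214
Iteration 2:
  α = (11 - (-3)·0.7500 - (1)·1.3214) / (8) = 1.4911
  β = (12 - (4)·1.4911 - (1)·1.3214) / (6) = 0.7857
  γ = (9 - (-2)·1.4911 - (4)·0.7857) / (7) = 1.2628
Change: (-0.1339, 0.0357, -0.0586) → max |·| = 0.1339

0.1339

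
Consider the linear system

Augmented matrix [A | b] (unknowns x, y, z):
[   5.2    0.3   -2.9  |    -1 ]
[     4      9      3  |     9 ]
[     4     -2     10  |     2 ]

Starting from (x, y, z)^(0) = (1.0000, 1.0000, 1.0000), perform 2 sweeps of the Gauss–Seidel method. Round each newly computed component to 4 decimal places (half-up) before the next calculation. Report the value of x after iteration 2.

-0.1209

Iteration 1:
  x = (-1 - (0.3)·1.0000 - (-2.9)·1.0000) / (5.2) = 0.3077
  y = (9 - (4)·0.3077 - (3)·1.0000) / (9) = 0.5299
  z = (2 - (4)·0.3077 - (-2)·0.5299) / (10) = 0.1829
Iteration 2:
  x = (-1 - (0.3)·0.5299 - (-2.9)·0.1829) / (5.2) = -0.1209
  y = (9 - (4)·-0.1209 - (3)·0.1829) / (9) = 0.9928
  z = (2 - (4)·-0.1209 - (-2)·0.9928) / (10) = 0.4469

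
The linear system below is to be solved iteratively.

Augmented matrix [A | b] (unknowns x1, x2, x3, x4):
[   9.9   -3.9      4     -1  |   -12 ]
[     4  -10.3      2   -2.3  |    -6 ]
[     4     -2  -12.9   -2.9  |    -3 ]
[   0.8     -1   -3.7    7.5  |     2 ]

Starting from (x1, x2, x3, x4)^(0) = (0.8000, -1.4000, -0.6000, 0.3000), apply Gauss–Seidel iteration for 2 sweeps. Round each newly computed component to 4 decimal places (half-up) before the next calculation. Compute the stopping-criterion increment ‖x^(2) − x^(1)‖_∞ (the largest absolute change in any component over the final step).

0.3438

Iteration 1:
  x1 = (-12 - (-3.9)·-1.4000 - (4)·-0.6000 - (-1)·0.3000) / (9.9) = -1.4909
  x2 = (-6 - (4)·-1.4909 - (2)·-0.6000 - (-2.3)·0.3000) / (-10.3) = -0.1800
  x3 = (-3 - (4)·-1.4909 - (-2)·-0.1800 - (-2.9)·0.3000) / (-12.9) = -0.2693
  x4 = (2 - (0.8)·-1.4909 - (-1)·-0.1800 - (-3.7)·-0.2693) / (7.5) = 0.2688
Iteration 2:
  x1 = (-12 - (-3.9)·-0.1800 - (4)·-0.2693 - (-1)·0.2688) / (9.9) = -1.1471
  x2 = (-6 - (4)·-1.1471 - (2)·-0.2693 - (-2.3)·0.2688) / (-10.3) = 0.0247
  x3 = (-3 - (4)·-1.1471 - (-2)·0.0247 - (-2.9)·0.2688) / (-12.9) = -0.1874
  x4 = (2 - (0.8)·-1.1471 - (-1)·0.0247 - (-3.7)·-0.1874) / (7.5) = 0.2999
Change: (0.3438, 0.2047, 0.0819, 0.0311) → max |·| = 0.3438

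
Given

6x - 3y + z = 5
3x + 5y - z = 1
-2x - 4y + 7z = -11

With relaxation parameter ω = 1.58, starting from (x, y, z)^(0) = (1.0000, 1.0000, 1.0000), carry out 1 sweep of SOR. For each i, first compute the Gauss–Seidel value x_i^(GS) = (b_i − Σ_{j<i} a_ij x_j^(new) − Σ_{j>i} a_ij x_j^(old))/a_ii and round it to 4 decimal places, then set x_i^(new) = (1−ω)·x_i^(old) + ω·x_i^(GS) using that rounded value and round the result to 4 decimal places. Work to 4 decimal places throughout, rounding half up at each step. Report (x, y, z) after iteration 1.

(1.2634, -1.1456, -3.5269)

Iteration 1:
  x: GS value = (5 - (-3)·1.0000 - (1)·1.0000) / (6) = 1.1667;  x ← (1−ω)·1.0000 + ω·1.1667 = 1.2634
  y: GS value = (1 - (3)·1.2634 - (-1)·1.0000) / (5) = -0.3580;  y ← (1−ω)·1.0000 + ω·-0.3580 = -1.1456
  z: GS value = (-11 - (-2)·1.2634 - (-4)·-1.1456) / (7) = -1.8651;  z ← (1−ω)·1.0000 + ω·-1.8651 = -3.5269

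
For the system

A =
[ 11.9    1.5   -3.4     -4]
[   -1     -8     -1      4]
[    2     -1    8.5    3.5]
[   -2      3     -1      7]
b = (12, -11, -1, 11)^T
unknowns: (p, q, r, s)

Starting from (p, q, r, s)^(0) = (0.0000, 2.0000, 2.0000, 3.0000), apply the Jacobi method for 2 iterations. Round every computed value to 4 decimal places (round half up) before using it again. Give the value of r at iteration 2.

-0.7703

Iteration 1:
  p = (12 - (1.5)·2.0000 - (-3.4)·2.0000 - (-4)·3.0000) / (11.9) = 2.3361
  q = (-11 - (-1)·0.0000 - (-1)·2.0000 - (4)·3.0000) / (-8) = 2.6250
  r = (-1 - (2)·0.0000 - (-1)·2.0000 - (3.5)·3.0000) / (8.5) = -1.1176
  s = (11 - (-2)·0.0000 - (3)·2.0000 - (-1)·2.0000) / (7) = 1.0000
Iteration 2:
  p = (12 - (1.5)·2.6250 - (-3.4)·-1.1176 - (-4)·1.0000) / (11.9) = 0.6943
  q = (-11 - (-1)·2.3361 - (-1)·-1.1176 - (4)·1.0000) / (-8) = 1.7227
  r = (-1 - (2)·2.3361 - (-1)·2.6250 - (3.5)·1.0000) / (8.5) = -0.7703
  s = (11 - (-2)·2.3361 - (3)·2.6250 - (-1)·-1.1176) / (7) = 0.9542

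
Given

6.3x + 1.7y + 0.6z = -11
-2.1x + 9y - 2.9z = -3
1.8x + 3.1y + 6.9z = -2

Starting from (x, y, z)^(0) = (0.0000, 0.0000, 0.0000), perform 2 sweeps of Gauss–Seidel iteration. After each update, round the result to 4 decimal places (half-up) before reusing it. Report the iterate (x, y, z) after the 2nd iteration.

Iteration 1:
  x = (-11 - (1.7)·0.0000 - (0.6)·0.0000) / (6.3) = -1.7460
  y = (-3 - (-2.1)·-1.7460 - (-2.9)·0.0000) / (9) = -0.7407
  z = (-2 - (1.8)·-1.7460 - (3.1)·-0.7407) / (6.9) = 0.4984
Iteration 2:
  x = (-11 - (1.7)·-0.7407 - (0.6)·0.4984) / (6.3) = -1.5936
  y = (-3 - (-2.1)·-1.5936 - (-2.9)·0.4984) / (9) = -0.5446
  z = (-2 - (1.8)·-1.5936 - (3.1)·-0.5446) / (6.9) = 0.3705

(-1.5936, -0.5446, 0.3705)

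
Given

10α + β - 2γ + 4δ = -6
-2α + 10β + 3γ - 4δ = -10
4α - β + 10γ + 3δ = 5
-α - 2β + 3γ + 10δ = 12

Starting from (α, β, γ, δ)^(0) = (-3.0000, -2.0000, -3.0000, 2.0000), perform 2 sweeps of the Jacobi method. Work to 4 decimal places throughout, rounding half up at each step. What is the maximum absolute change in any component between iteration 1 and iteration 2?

1.1700

Iteration 1:
  α = (-6 - (1)·-2.0000 - (-2)·-3.0000 - (4)·2.0000) / (10) = -1.8000
  β = (-10 - (-2)·-3.0000 - (3)·-3.0000 - (-4)·2.0000) / (10) = 0.1000
  γ = (5 - (4)·-3.0000 - (-1)·-2.0000 - (3)·2.0000) / (10) = 0.9000
  δ = (12 - (-1)·-3.0000 - (-2)·-2.0000 - (3)·-3.0000) / (10) = 1.4000
Iteration 2:
  α = (-6 - (1)·0.1000 - (-2)·0.9000 - (4)·1.4000) / (10) = -0.9900
  β = (-10 - (-2)·-1.8000 - (3)·0.9000 - (-4)·1.4000) / (10) = -1.0700
  γ = (5 - (4)·-1.8000 - (-1)·0.1000 - (3)·1.4000) / (10) = 0.8100
  δ = (12 - (-1)·-1.8000 - (-2)·0.1000 - (3)·0.9000) / (10) = 0.7700
Change: (0.8100, -1.1700, -0.0900, -0.6300) → max |·| = 1.1700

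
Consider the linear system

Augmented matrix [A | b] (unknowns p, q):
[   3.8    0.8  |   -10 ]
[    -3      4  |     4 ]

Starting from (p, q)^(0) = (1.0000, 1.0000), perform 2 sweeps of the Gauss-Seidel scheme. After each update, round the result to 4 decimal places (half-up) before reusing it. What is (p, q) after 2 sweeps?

(-2.3933, -0.7950)

Iteration 1:
  p = (-10 - (0.8)·1.0000) / (3.8) = -2.8421
  q = (4 - (-3)·-2.8421) / (4) = -1.1316
Iteration 2:
  p = (-10 - (0.8)·-1.1316) / (3.8) = -2.3933
  q = (4 - (-3)·-2.3933) / (4) = -0.7950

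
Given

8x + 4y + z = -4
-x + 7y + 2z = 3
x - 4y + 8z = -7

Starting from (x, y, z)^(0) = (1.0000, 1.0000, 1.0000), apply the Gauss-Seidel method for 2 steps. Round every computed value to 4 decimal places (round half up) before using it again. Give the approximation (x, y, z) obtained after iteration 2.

(-0.3981, 0.5841, -0.5332)

Iteration 1:
  x = (-4 - (4)·1.0000 - (1)·1.0000) / (8) = -1.1250
  y = (3 - (-1)·-1.1250 - (2)·1.0000) / (7) = -0.0179
  z = (-7 - (1)·-1.1250 - (-4)·-0.0179) / (8) = -0.7433
Iteration 2:
  x = (-4 - (4)·-0.0179 - (1)·-0.7433) / (8) = -0.3981
  y = (3 - (-1)·-0.3981 - (2)·-0.7433) / (7) = 0.5841
  z = (-7 - (1)·-0.3981 - (-4)·0.5841) / (8) = -0.5332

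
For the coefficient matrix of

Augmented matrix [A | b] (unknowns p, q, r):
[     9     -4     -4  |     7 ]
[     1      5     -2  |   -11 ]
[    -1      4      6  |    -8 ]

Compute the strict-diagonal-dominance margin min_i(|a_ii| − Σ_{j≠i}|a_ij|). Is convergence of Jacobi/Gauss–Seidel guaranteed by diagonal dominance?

row 1: |9| − (4+4) = 1
row 2: |5| − (1+2) = 2
row 3: |6| − (1+4) = 1
minimum over rows = 1 → strictly diagonally dominant (convergence guaranteed)

1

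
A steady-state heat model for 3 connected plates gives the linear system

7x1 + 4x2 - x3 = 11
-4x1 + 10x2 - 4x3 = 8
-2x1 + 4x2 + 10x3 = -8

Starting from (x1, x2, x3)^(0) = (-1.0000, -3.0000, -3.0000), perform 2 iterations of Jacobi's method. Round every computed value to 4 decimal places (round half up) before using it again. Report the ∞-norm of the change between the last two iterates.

2.8228

Iteration 1:
  x1 = (11 - (4)·-3.0000 - (-1)·-3.0000) / (7) = 2.8571
  x2 = (8 - (-4)·-1.0000 - (-4)·-3.0000) / (10) = -0.8000
  x3 = (-8 - (-2)·-1.0000 - (4)·-3.0000) / (10) = 0.2000
Iteration 2:
  x1 = (11 - (4)·-0.8000 - (-1)·0.2000) / (7) = 2.0571
  x2 = (8 - (-4)·2.8571 - (-4)·0.2000) / (10) = 2.0228
  x3 = (-8 - (-2)·2.8571 - (4)·-0.8000) / (10) = 0.0914
Change: (-0.8000, 2.8228, -0.1086) → max |·| = 2.8228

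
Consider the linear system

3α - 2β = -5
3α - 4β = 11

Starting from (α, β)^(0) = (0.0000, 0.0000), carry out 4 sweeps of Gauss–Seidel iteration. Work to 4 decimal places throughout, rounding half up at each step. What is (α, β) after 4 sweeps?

(-6.3333, -7.5000)

Iteration 1:
  α = (-5 - (-2)·0.0000) / (3) = -1.6667
  β = (11 - (3)·-1.6667) / (-4) = -4.0000
Iteration 2:
  α = (-5 - (-2)·-4.0000) / (3) = -4.3333
  β = (11 - (3)·-4.3333) / (-4) = -6.0000
Iteration 3:
  α = (-5 - (-2)·-6.0000) / (3) = -5.6667
  β = (11 - (3)·-5.6667) / (-4) = -7.0000
Iteration 4:
  α = (-5 - (-2)·-7.0000) / (3) = -6.3333
  β = (11 - (3)·-6.3333) / (-4) = -7.5000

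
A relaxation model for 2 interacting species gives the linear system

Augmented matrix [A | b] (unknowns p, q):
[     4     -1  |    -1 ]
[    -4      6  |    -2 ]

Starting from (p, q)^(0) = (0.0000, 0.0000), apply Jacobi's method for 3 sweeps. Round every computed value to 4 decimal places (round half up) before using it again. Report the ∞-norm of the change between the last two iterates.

0.0555

Iteration 1:
  p = (-1 - (-1)·0.0000) / (4) = -0.2500
  q = (-2 - (-4)·0.0000) / (6) = -0.3333
Iteration 2:
  p = (-1 - (-1)·-0.3333) / (4) = -0.3333
  q = (-2 - (-4)·-0.2500) / (6) = -0.5000
Iteration 3:
  p = (-1 - (-1)·-0.5000) / (4) = -0.3750
  q = (-2 - (-4)·-0.3333) / (6) = -0.5555
Change: (-0.0417, -0.0555) → max |·| = 0.0555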